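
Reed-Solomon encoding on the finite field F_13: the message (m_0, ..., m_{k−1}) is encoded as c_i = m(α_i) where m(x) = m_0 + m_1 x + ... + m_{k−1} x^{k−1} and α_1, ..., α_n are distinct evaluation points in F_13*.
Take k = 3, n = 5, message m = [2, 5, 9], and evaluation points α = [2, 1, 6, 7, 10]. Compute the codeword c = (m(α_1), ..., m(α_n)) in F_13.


c = [9, 3, 5, 10, 3]

Message polynomial: m(x) = 2 + 5·x + 9·x^2 (mod 13).
For each evaluation point α_i, compute m(α_i) mod 13:
  α_1 = 2: Horner steps 9 → 10 → 9, so m(2) = 9.
  α_2 = 1: Horner steps 9 → 1 → 3, so m(1) = 3.
  α_3 = 6: Horner steps 9 → 7 → 5, so m(6) = 5.
  α_4 = 7: Horner steps 9 → 3 → 10, so m(7) = 10.
  α_5 = 10: Horner steps 9 → 4 → 3, so m(10) = 3.
Codeword c = [9, 3, 5, 10, 3] ∈ F_13^5.


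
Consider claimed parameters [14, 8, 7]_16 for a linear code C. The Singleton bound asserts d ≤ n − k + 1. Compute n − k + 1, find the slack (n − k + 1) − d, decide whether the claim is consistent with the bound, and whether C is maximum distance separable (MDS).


Singleton RHS = n − k + 1 = 7, slack = 0, bound satisfied, MDS.

Singleton bound: d ≤ n − k + 1.
Here n = 14, k = 8, so n − k + 1 = 7.
Given d = 7, check d ≤ 7: YES.
Slack = (n − k + 1) − d = 0.
The code is MDS (slack = 0).
Description: the claimed parameters are [14, 8, 7]_16; such a code would be MDS (meets Singleton bound).


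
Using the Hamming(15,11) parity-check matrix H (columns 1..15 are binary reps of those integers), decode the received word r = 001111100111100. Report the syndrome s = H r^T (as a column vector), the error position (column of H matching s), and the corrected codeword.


s = (0, 0, 1, 1)^T, error position = 3, corrected codeword c = 000111100111100

Compute s = H r^T mod 2 one row at a time:
  s_1 = 0 + 0 + 1 + 1 + 1 + 1 + 0 + 0 = 4 ≡ 0 (mod 2).
  s_2 = 1 + 1 + 1 + 1 + 1 + 1 + 0 + 0 = 6 ≡ 0 (mod 2).
  s_3 = 0 + 1 + 1 + 1 + 1 + 1 + 0 + 0 = 5 ≡ 1 (mod 2).
  s_4 = 0 + 1 + 1 + 1 + 0 + 1 + 1 + 0 = 5 ≡ 1 (mod 2).
s = (0, 0, 1, 1)^T — this equals column 3 of H (binary 0011), so error is at position 3.
Correct: flip bit 3 of r = 001111100111100 to get c = 000111100111100.


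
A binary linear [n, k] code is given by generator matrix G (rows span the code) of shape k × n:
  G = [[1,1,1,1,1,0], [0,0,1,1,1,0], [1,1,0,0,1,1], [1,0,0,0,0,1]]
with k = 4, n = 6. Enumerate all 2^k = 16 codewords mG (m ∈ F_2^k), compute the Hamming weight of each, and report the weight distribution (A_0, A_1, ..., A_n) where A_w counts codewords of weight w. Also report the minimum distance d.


Weight distribution: A_0 = 1, A_2 = 6, A_3 = 4, A_4 = 1, A_5 = 4. Minimum distance d = 2.

Enumerate all 2^4 = 16 messages m ∈ F_2^4.
For each, compute codeword c = mG in F_2^6, then tally its weight.
  m = 0000 → c = 000000, weight = 0.
  m = 1000 → c = 111110, weight = 5.
  m = 0100 → c = 001110, weight = 3.
  m = 1100 → c = 110000, weight = 2.
  m = 0010 → c = 110011, weight = 4.
  m = 1010 → c = 001101, weight = 3.
  m = 0110 → c = 111101, weight = 5.
  m = 1110 → c = 000011, weight = 2.
  m = 0001 → c = 100001, weight = 2.
  m = 1001 → c = 011111, weight = 5.
  m = 0101 → c = 101111, weight = 5.
  m = 1101 → c = 010001, weight = 2.
  m = 0011 → c = 010010, weight = 2.
  m = 1011 → c = 101100, weight = 3.
  m = 0111 → c = 011100, weight = 3.
  m = 1111 → c = 100010, weight = 2.
Tally weights:
  weight 0: 1 codewords.
  weight 2: 6 codewords.
  weight 3: 4 codewords.
  weight 4: 1 codewords.
  weight 5: 4 codewords.
Minimum distance d = smallest w > 0 with A_w > 0 = 2.
Sanity: Σ A_w = 16 = 2^4 = 16 ✓.


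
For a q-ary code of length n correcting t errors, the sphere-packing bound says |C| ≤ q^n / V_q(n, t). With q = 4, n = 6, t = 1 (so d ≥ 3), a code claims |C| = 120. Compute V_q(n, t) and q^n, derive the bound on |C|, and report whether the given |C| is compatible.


V_q(n, t) = 19, q^n = 4096, Hamming bound = 215, |C| = 120 ≤ bound (satisfied).

Step 1: Compute V_q(n, t) = Σ_{j=0}^1 C(n, j) (q−1)^j.
  j = 0: C(6,0)·(3)^0 = 1·1 = 1.
  j = 1: C(6,1)·(3)^1 = 6·3 = 18.
  V_q(n, t) = 1 + 18 = 19.
Step 2: q^n = 4^6 = 4096.
Step 3: Hamming bound ⌊q^n / V_q(n,t)⌋ = ⌊4096/19⌋ = 215.
Step 4: Compare |C| = 120 to 215: satisfied.
The claimed |C| lies below the Hamming bound.


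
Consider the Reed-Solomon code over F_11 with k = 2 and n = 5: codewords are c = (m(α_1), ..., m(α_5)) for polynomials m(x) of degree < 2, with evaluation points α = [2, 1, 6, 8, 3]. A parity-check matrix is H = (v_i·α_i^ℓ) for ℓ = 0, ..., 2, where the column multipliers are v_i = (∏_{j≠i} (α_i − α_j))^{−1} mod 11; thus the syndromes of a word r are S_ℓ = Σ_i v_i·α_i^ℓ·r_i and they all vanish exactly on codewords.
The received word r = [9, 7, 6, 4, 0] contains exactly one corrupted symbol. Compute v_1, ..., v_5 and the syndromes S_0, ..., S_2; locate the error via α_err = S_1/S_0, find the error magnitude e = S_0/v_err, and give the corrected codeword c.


S = (8, 9, 6), error at position 4, error magnitude e = 5, c = [9, 7, 6, 10, 0].

Step 1: column multipliers v_i = (∏_{j≠i}(α_i − α_j))^{−1} mod 11.
  i = 1 (α = 2): (2−1)(2−6)(2−8)(2−3) = 1·(−4)·(−6)·(−1) = −24 ≡ 9, so v_1 = 9^{−1} = 5 (mod 11).
  i = 2 (α = 1): (1−2)(1−6)(1−8)(1−3) = (−1)·(−5)·(−7)·(−2) = 70 ≡ 4, so v_2 = 4^{−1} = 3 (mod 11).
  i = 3 (α = 6): (6−2)(6−1)(6−8)(6−3) = 4·5·(−2)·3 = −120 ≡ 1, so v_3 = 1^{−1} = 1 (mod 11).
  i = 4 (α = 8): (8−2)(8−1)(8−6)(8−3) = 6·7·2·5 = 420 ≡ 2, so v_4 = 2^{−1} = 6 (mod 11).
  i = 5 (α = 3): (3−2)(3−1)(3−6)(3−8) = 1·2·(−3)·(−5) = 30 ≡ 8, so v_5 = 8^{−1} = 7 (mod 11).
  v = [5, 3, 1, 6, 7].
Step 2: syndromes of r = [9, 7, 6, 4, 0] (all sums mod 11).
  S_0 = Σ v_i r_i = 5·9 + 3·7 + 1·6 + 6·4 + 7·0 = 96 ≡ 8.
  S_1 = Σ v_i α_i r_i = 5·2·9 + 3·1·7 + 1·6·6 + 6·8·4 + 7·3·0 = 339 ≡ 9.
  α_i^2 mod 11 = [4, 1, 3, 9, 9].
  S_2 = Σ v_i α_i^2 r_i = 5·4·9 + 3·1·7 + 1·3·6 + 6·9·4 + 7·9·0 = 435 ≡ 6.
  S = (8, 9, 6) ≠ 0, so r is not a codeword (an error is present).
Step 3: locate the error. For a single error e at position i, S_ℓ = v_i·e·α_i^ℓ, so α_err = S_1/S_0.
  S_0^{−1} = 8^{−1} = 7 (mod 11), so α_err = 9·7 = 63 ≡ 8 = α_4. Error position i = 4.
  Consistency check: S_2/S_1 = 6·5 = 30 ≡ 8 = α_err ✓ (single-error assumption holds).
Step 4: error magnitude e = S_0/v_4 = S_0·∏_{j≠4}(α_4 − α_j) = 8·2 = 16 ≡ 5 (mod 11).
Step 5: correct position 4: c_4 = r_4 − e = 4 − 5 ≡ 10 (mod 11). Hence c = [9, 7, 6, 10, 0].
  Check: interpolating c through the α_i gives m(x) = 5 + 2·x (degree < 2) with m(α_i) = c_i for every i, so c is indeed a codeword.


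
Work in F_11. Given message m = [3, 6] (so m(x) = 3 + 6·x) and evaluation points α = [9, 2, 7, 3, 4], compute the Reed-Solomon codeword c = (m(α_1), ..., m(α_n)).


c = [2, 4, 1, 10, 5]

Message polynomial: m(x) = 3 + 6·x (mod 11).
For each evaluation point α_i, compute m(α_i) mod 11:
  α_1 = 9: Horner steps 6 → 2, so m(9) = 2.
  α_2 = 2: Horner steps 6 → 4, so m(2) = 4.
  α_3 = 7: Horner steps 6 → 1, so m(7) = 1.
  α_4 = 3: Horner steps 6 → 10, so m(3) = 10.
  α_5 = 4: Horner steps 6 → 5, so m(4) = 5.
Codeword c = [2, 4, 1, 10, 5] ∈ F_11^5.


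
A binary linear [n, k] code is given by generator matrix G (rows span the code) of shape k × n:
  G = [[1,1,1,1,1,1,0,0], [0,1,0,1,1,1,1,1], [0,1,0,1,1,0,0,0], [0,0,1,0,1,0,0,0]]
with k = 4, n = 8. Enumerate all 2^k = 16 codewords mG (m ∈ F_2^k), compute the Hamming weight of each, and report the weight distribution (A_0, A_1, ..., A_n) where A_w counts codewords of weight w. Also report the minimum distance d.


Weight distribution: A_0 = 1, A_2 = 1, A_3 = 5, A_4 = 3, A_5 = 2, A_6 = 3, A_7 = 1. Minimum distance d = 2.

Enumerate all 2^4 = 16 messages m ∈ F_2^4.
For each, compute codeword c = mG in F_2^8, then tally its weight.
  m = 0000 → c = 00000000, weight = 0.
  m = 1000 → c = 11111100, weight = 6.
  m = 0100 → c = 01011111, weight = 6.
  m = 1100 → c = 10100011, weight = 4.
  m = 0010 → c = 01011000, weight = 3.
  m = 1010 → c = 10100100, weight = 3.
  m = 0110 → c = 00000111, weight = 3.
  m = 1110 → c = 11111011, weight = 7.
  m = 0001 → c = 00101000, weight = 2.
  m = 1001 → c = 11010100, weight = 4.
  m = 0101 → c = 01110111, weight = 6.
  m = 1101 → c = 10001011, weight = 4.
  m = 0011 → c = 01110000, weight = 3.
  m = 1011 → c = 10001100, weight = 3.
  m = 0111 → c = 00101111, weight = 5.
  m = 1111 → c = 11010011, weight = 5.
Tally weights:
  weight 0: 1 codewords.
  weight 2: 1 codewords.
  weight 3: 5 codewords.
  weight 4: 3 codewords.
  weight 5: 2 codewords.
  weight 6: 3 codewords.
  weight 7: 1 codewords.
Minimum distance d = smallest w > 0 with A_w > 0 = 2.
Sanity: Σ A_w = 16 = 2^4 = 16 ✓.


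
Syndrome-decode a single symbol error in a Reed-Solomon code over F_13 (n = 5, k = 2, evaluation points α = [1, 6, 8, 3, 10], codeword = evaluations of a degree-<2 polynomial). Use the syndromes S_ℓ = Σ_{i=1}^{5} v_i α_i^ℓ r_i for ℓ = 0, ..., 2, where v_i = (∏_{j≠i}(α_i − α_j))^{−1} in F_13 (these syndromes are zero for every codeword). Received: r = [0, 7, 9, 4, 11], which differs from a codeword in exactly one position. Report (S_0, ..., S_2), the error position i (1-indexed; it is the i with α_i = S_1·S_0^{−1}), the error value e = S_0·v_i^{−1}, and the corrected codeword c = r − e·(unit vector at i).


S = (4, 4, 4), error at position 1, error magnitude e = 11, c = [2, 7, 9, 4, 11].

Step 1: column multipliers v_i = (∏_{j≠i}(α_i − α_j))^{−1} mod 13.
  i = 1 (α = 1): (1−6)(1−8)(1−3)(1−10) = (−5)·(−7)·(−2)·(−9) = 630 ≡ 6, so v_1 = 6^{−1} = 11 (mod 13).
  i = 2 (α = 6): (6−1)(6−8)(6−3)(6−10) = 5·(−2)·3·(−4) = 120 ≡ 3, so v_2 = 3^{−1} = 9 (mod 13).
  i = 3 (α = 8): (8−1)(8−6)(8−3)(8−10) = 7·2·5·(−2) = −140 ≡ 3, so v_3 = 3^{−1} = 9 (mod 13).
  i = 4 (α = 3): (3−1)(3−6)(3−8)(3−10) = 2·(−3)·(−5)·(−7) = −210 ≡ 11, so v_4 = 11^{−1} = 6 (mod 13).
  i = 5 (α = 10): (10−1)(10−6)(10−8)(10−3) = 9·4·2·7 = 504 ≡ 10, so v_5 = 10^{−1} = 4 (mod 13).
  v = [11, 9, 9, 6, 4].
Step 2: syndromes of r = [0, 7, 9, 4, 11] (all sums mod 13).
  S_0 = Σ v_i r_i = 11·0 + 9·7 + 9·9 + 6·4 + 4·11 = 212 ≡ 4.
  S_1 = Σ v_i α_i r_i = 11·1·0 + 9·6·7 + 9·8·9 + 6·3·4 + 4·10·11 = 1538 ≡ 4.
  α_i^2 mod 13 = [1, 10, 12, 9, 9].
  S_2 = Σ v_i α_i^2 r_i = 11·1·0 + 9·10·7 + 9·12·9 + 6·9·4 + 4·9·11 = 2214 ≡ 4.
  S = (4, 4, 4) ≠ 0, so r is not a codeword (an error is present).
Step 3: locate the error. For a single error e at position i, S_ℓ = v_i·e·α_i^ℓ, so α_err = S_1/S_0.
  S_0^{−1} = 4^{−1} = 10 (mod 13), so α_err = 4·10 = 40 ≡ 1 = α_1. Error position i = 1.
  Consistency check: S_2/S_1 = 4·10 = 40 ≡ 1 = α_err ✓ (single-error assumption holds).
Step 4: error magnitude e = S_0/v_1 = S_0·∏_{j≠1}(α_1 − α_j) = 4·6 = 24 ≡ 11 (mod 13).
Step 5: correct position 1: c_1 = r_1 − e = 0 − 11 ≡ 2 (mod 13). Hence c = [2, 7, 9, 4, 11].
  Check: interpolating c through the α_i gives m(x) = 1 + 1·x (degree < 2) with m(α_i) = c_i for every i, so c is indeed a codeword.


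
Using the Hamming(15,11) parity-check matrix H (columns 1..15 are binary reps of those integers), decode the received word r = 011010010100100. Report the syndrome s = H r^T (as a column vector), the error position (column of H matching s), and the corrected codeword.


s = (1, 0, 1, 1)^T, error position = 11, corrected codeword c = 011010010110100

Compute s = H r^T mod 2 one row at a time:
  s_1 = 1 + 0 + 1 + 0 + 0 + 1 + 0 + 0 = 3 ≡ 1 (mod 2).
  s_2 = 0 + 1 + 0 + 0 + 0 + 1 + 0 + 0 = 2 ≡ 0 (mod 2).
  s_3 = 1 + 1 + 0 + 0 + 1 + 0 + 0 + 0 = 3 ≡ 1 (mod 2).
  s_4 = 0 + 1 + 1 + 0 + 0 + 0 + 1 + 0 = 3 ≡ 1 (mod 2).
s = (1, 0, 1, 1)^T — this equals column 11 of H (binary 1011), so error is at position 11.
Correct: flip bit 11 of r = 011010010100100 to get c = 011010010110100.


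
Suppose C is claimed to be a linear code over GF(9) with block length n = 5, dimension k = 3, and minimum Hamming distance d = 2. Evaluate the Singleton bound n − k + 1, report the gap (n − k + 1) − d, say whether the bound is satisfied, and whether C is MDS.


Singleton RHS = n − k + 1 = 3, slack = 1, bound satisfied, not MDS.

Singleton bound: d ≤ n − k + 1.
Here n = 5, k = 3, so n − k + 1 = 3.
Given d = 2, check d ≤ 3: YES.
Slack = (n − k + 1) − d = 1.
The code is NOT MDS (slack = 1 > 0).
Description: the claimed parameters are [5, 3, 2]_9; such a code would be non-MDS.


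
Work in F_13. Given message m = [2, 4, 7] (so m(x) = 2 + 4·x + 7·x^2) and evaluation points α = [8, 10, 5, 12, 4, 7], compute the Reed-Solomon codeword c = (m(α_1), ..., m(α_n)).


c = [1, 1, 2, 5, 0, 9]

Message polynomial: m(x) = 2 + 4·x + 7·x^2 (mod 13).
For each evaluation point α_i, compute m(α_i) mod 13:
  α_1 = 8: Horner steps 7 → 8 → 1, so m(8) = 1.
  α_2 = 10: Horner steps 7 → 9 → 1, so m(10) = 1.
  α_3 = 5: Horner steps 7 → 0 → 2, so m(5) = 2.
  α_4 = 12: Horner steps 7 → 10 → 5, so m(12) = 5.
  α_5 = 4: Horner steps 7 → 6 → 0, so m(4) = 0.
  α_6 = 7: Horner steps 7 → 1 → 9, so m(7) = 9.
Codeword c = [1, 1, 2, 5, 0, 9] ∈ F_13^6.


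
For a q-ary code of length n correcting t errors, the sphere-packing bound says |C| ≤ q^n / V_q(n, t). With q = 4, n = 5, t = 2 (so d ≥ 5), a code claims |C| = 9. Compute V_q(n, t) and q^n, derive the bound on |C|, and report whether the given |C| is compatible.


V_q(n, t) = 106, q^n = 1024, Hamming bound = 9, |C| = 9 ≤ bound (satisfied).

Step 1: Compute V_q(n, t) = Σ_{j=0}^2 C(n, j) (q−1)^j.
  j = 0: C(5,0)·(3)^0 = 1·1 = 1.
  j = 1: C(5,1)·(3)^1 = 5·3 = 15.
  j = 2: C(5,2)·(3)^2 = 10·9 = 90.
  V_q(n, t) = 1 + 15 + 90 = 106.
Step 2: q^n = 4^5 = 1024.
Step 3: Hamming bound ⌊q^n / V_q(n,t)⌋ = ⌊1024/106⌋ = 9.
Step 4: Compare |C| = 9 to 9: satisfied.
The claimed |C| lies at the Hamming bound (tight).


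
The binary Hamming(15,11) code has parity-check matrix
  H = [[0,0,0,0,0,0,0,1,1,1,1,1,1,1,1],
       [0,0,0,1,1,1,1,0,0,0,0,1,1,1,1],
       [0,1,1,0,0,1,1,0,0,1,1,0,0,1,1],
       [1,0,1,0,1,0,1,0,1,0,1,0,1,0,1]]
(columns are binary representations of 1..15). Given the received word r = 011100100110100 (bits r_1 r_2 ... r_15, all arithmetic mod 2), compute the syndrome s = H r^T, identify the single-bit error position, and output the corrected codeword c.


s = (1, 1, 1, 0)^T, error position = 14, corrected codeword c = 011100100110110

Compute s = H r^T mod 2 one row at a time:
  s_1 = 0 + 0 + 1 + 1 + 0 + 1 + 0 + 0 = 3 ≡ 1 (mod 2).
  s_2 = 1 + 0 + 0 + 1 + 0 + 1 + 0 + 0 = 3 ≡ 1 (mod 2).
  s_3 = 1 + 1 + 0 + 1 + 1 + 1 + 0 + 0 = 5 ≡ 1 (mod 2).
  s_4 = 0 + 1 + 0 + 1 + 0 + 1 + 1 + 0 = 4 ≡ 0 (mod 2).
s = (1, 1, 1, 0)^T — this equals column 14 of H (binary 1110), so error is at position 14.
Correct: flip bit 14 of r = 011100100110100 to get c = 011100100110110.


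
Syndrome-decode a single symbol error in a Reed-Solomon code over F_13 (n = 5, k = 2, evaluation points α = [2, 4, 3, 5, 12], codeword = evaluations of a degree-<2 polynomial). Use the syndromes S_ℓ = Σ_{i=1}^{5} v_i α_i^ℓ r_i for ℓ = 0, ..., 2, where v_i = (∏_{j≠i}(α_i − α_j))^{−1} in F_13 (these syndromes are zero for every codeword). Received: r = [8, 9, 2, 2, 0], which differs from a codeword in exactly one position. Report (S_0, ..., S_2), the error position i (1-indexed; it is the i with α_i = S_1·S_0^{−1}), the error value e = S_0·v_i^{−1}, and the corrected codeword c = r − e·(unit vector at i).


S = (9, 6, 4), error at position 4, error magnitude e = 12, c = [8, 9, 2, 3, 0].

Step 1: column multipliers v_i = (∏_{j≠i}(α_i − α_j))^{−1} mod 13.
  i = 1 (α = 2): (2−4)(2−3)(2−5)(2−12) = (−2)·(−1)·(−3)·(−10) = 60 ≡ 8, so v_1 = 8^{−1} = 5 (mod 13).
  i = 2 (α = 4): (4−2)(4−3)(4−5)(4−12) = 2·1·(−1)·(−8) = 16 ≡ 3, so v_2 = 3^{−1} = 9 (mod 13).
  i = 3 (α = 3): (3−2)(3−4)(3−5)(3−12) = 1·(−1)·(−2)·(−9) = −18 ≡ 8, so v_3 = 8^{−1} = 5 (mod 13).
  i = 4 (α = 5): (5−2)(5−4)(5−3)(5−12) = 3·1·2·(−7) = −42 ≡ 10, so v_4 = 10^{−1} = 4 (mod 13).
  i = 5 (α = 12): (12−2)(12−4)(12−3)(12−5) = 10·8·9·7 = 5040 ≡ 9, so v_5 = 9^{−1} = 3 (mod 13).
  v = [5, 9, 5, 4, 3].
Step 2: syndromes of r = [8, 9, 2, 2, 0] (all sums mod 13).
  S_0 = Σ v_i r_i = 5·8 + 9·9 + 5·2 + 4·2 + 3·0 = 139 ≡ 9.
  S_1 = Σ v_i α_i r_i = 5·2·8 + 9·4·9 + 5·3·2 + 4·5·2 + 3·12·0 = 474 ≡ 6.
  α_i^2 mod 13 = [4, 3, 9, 12, 1].
  S_2 = Σ v_i α_i^2 r_i = 5·4·8 + 9·3·9 + 5·9·2 + 4·12·2 + 3·1·0 = 589 ≡ 4.
  S = (9, 6, 4) ≠ 0, so r is not a codeword (an error is present).
Step 3: locate the error. For a single error e at position i, S_ℓ = v_i·e·α_i^ℓ, so α_err = S_1/S_0.
  S_0^{−1} = 9^{−1} = 3 (mod 13), so α_err = 6·3 = 18 ≡ 5 = α_4. Error position i = 4.
  Consistency check: S_2/S_1 = 4·11 = 44 ≡ 5 = α_err ✓ (single-error assumption holds).
Step 4: error magnitude e = S_0/v_4 = S_0·∏_{j≠4}(α_4 − α_j) = 9·10 = 90 ≡ 12 (mod 13).
Step 5: correct position 4: c_4 = r_4 − e = 2 − 12 ≡ 3 (mod 13). Hence c = [8, 9, 2, 3, 0].
  Check: interpolating c through the α_i gives m(x) = 7 + 7·x (degree < 2) with m(α_i) = c_i for every i, so c is indeed a codeword.


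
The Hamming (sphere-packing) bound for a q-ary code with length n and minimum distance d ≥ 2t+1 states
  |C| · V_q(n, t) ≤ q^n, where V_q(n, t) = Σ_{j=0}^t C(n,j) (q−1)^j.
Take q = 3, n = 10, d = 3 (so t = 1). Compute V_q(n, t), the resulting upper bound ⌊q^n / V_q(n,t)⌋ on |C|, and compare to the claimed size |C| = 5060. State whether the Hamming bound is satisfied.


V_q(n, t) = 21, q^n = 59049, Hamming bound = 2811, |C| = 5060 > bound (violated).

Step 1: Compute V_q(n, t) = Σ_{j=0}^1 C(n, j) (q−1)^j.
  j = 0: C(10,0)·(2)^0 = 1·1 = 1.
  j = 1: C(10,1)·(2)^1 = 10·2 = 20.
  V_q(n, t) = 1 + 20 = 21.
Step 2: q^n = 3^10 = 59049.
Step 3: Hamming bound ⌊q^n / V_q(n,t)⌋ = ⌊59049/21⌋ = 2811.
Step 4: Compare |C| = 5060 to 2811: violated.
The claimed |C| lies above the Hamming bound, so no 3-ary code of length 10 with d ≥ 3 can have 5060 codewords.


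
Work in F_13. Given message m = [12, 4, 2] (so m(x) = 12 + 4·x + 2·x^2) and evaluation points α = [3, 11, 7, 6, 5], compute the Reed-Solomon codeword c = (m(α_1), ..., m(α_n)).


c = [3, 12, 8, 4, 4]

Message polynomial: m(x) = 12 + 4·x + 2·x^2 (mod 13).
For each evaluation point α_i, compute m(α_i) mod 13:
  α_1 = 3: Horner steps 2 → 10 → 3, so m(3) = 3.
  α_2 = 11: Horner steps 2 → 0 → 12, so m(11) = 12.
  α_3 = 7: Horner steps 2 → 5 → 8, so m(7) = 8.
  α_4 = 6: Horner steps 2 → 3 → 4, so m(6) = 4.
  α_5 = 5: Horner steps 2 → 1 → 4, so m(5) = 4.
Codeword c = [3, 12, 8, 4, 4] ∈ F_13^5.


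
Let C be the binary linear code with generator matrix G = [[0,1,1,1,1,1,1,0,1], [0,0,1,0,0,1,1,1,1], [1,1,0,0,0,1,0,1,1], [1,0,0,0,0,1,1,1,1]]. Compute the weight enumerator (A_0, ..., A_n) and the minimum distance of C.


Weight distribution: A_0 = 1, A_2 = 2, A_4 = 3, A_5 = 6, A_6 = 2, A_7 = 2. Minimum distance d = 2.

Enumerate all 2^4 = 16 messages m ∈ F_2^4.
For each, compute codeword c = mG in F_2^9, then tally its weight.
  m = 0000 → c = 000000000, weight = 0.
  m = 1000 → c = 011111101, weight = 7.
  m = 0100 → c = 001001111, weight = 5.
  m = 1100 → c = 010110010, weight = 4.
  m = 0010 → c = 110001011, weight = 5.
  m = 1010 → c = 101110110, weight = 6.
  m = 0110 → c = 111000100, weight = 4.
  m = 1110 → c = 100111001, weight = 5.
  m = 0001 → c = 100001111, weight = 5.
  m = 1001 → c = 111110010, weight = 6.
  m = 0101 → c = 101000000, weight = 2.
  m = 1101 → c = 110111101, weight = 7.
  m = 0011 → c = 010000100, weight = 2.
  m = 1011 → c = 001111001, weight = 5.
  m = 0111 → c = 011001011, weight = 5.
  m = 1111 → c = 000110110, weight = 4.
Tally weights:
  weight 0: 1 codewords.
  weight 2: 2 codewords.
  weight 4: 3 codewords.
  weight 5: 6 codewords.
  weight 6: 2 codewords.
  weight 7: 2 codewords.
Minimum distance d = smallest w > 0 with A_w > 0 = 2.
Sanity: Σ A_w = 16 = 2^4 = 16 ✓.


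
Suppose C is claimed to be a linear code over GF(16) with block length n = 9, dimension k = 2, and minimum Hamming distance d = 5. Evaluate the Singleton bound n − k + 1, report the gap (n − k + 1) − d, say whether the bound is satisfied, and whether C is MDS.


Singleton RHS = n − k + 1 = 8, slack = 3, bound satisfied, not MDS.

Singleton bound: d ≤ n − k + 1.
Here n = 9, k = 2, so n − k + 1 = 8.
Given d = 5, check d ≤ 8: YES.
Slack = (n − k + 1) − d = 3.
The code is NOT MDS (slack = 3 > 0).
Description: the claimed parameters are [9, 2, 5]_16; such a code would be non-MDS.


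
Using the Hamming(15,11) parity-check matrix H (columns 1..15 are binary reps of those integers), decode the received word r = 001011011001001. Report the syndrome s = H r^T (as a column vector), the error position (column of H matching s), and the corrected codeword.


s = (0, 0, 1, 0)^T, error position = 2, corrected codeword c = 011011011001001

Compute s = H r^T mod 2 one row at a time:
  s_1 = 1 + 1 + 0 + 0 + 1 + 0 + 0 + 1 = 4 ≡ 0 (mod 2).
  s_2 = 0 + 1 + 1 + 0 + 1 + 0 + 0 + 1 = 4 ≡ 0 (mod 2).
  s_3 = 0 + 1 + 1 + 0 + 0 + 0 + 0 + 1 = 3 ≡ 1 (mod 2).
  s_4 = 0 + 1 + 1 + 0 + 1 + 0 + 0 + 1 = 4 ≡ 0 (mod 2).
s = (0, 0, 1, 0)^T — this equals column 2 of H (binary 0010), so error is at position 2.
Correct: flip bit 2 of r = 001011011001001 to get c = 011011011001001.


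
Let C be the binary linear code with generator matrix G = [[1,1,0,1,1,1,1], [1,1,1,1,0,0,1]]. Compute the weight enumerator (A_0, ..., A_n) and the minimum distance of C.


Weight distribution: A_0 = 1, A_3 = 1, A_5 = 1, A_6 = 1. Minimum distance d = 3.

Enumerate all 2^2 = 4 messages m ∈ F_2^2.
For each, compute codeword c = mG in F_2^7, then tally its weight.
  m = 00 → c = 0000000, weight = 0.
  m = 10 → c = 1101111, weight = 6.
  m = 01 → c = 1111001, weight = 5.
  m = 11 → c = 0010110, weight = 3.
Tally weights:
  weight 0: 1 codewords.
  weight 3: 1 codewords.
  weight 5: 1 codewords.
  weight 6: 1 codewords.
Minimum distance d = smallest w > 0 with A_w > 0 = 3.
Sanity: Σ A_w = 4 = 2^2 = 4 ✓.


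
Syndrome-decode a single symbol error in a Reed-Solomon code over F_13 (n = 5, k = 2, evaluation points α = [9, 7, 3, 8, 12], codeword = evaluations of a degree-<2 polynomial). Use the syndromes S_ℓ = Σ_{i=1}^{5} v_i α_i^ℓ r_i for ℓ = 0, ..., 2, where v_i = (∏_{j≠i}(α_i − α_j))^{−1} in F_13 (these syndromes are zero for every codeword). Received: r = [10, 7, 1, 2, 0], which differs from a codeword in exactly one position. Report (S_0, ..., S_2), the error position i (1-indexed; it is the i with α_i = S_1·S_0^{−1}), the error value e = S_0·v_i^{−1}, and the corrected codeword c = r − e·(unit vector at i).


S = (10, 3, 10), error at position 5, error magnitude e = 5, c = [10, 7, 1, 2, 8].

Step 1: column multipliers v_i = (∏_{j≠i}(α_i − α_j))^{−1} mod 13.
  i = 1 (α = 9): (9−7)(9−3)(9−8)(9−12) = 2·6·1·(−3) = −36 ≡ 3, so v_1 = 3^{−1} = 9 (mod 13).
  i = 2 (α = 7): (7−9)(7−3)(7−8)(7−12) = (−2)·4·(−1)·(−5) = −40 ≡ 12, so v_2 = 12^{−1} = 12 (mod 13).
  i = 3 (α = 3): (3−9)(3−7)(3−8)(3−12) = (−6)·(−4)·(−5)·(−9) = 1080 ≡ 1, so v_3 = 1^{−1} = 1 (mod 13).
  i = 4 (α = 8): (8−9)(8−7)(8−3)(8−12) = (−1)·1·5·(−4) = 20 ≡ 7, so v_4 = 7^{−1} = 2 (mod 13).
  i = 5 (α = 12): (12−9)(12−7)(12−3)(12−8) = 3·5·9·4 = 540 ≡ 7, so v_5 = 7^{−1} = 2 (mod 13).
  v = [9, 12, 1, 2, 2].
Step 2: syndromes of r = [10, 7, 1, 2, 0] (all sums mod 13).
  S_0 = Σ v_i r_i = 9·10 + 12·7 + 1·1 + 2·2 + 2·0 = 179 ≡ 10.
  S_1 = Σ v_i α_i r_i = 9·9·10 + 12·7·7 + 1·3·1 + 2·8·2 + 2·12·0 = 1433 ≡ 3.
  α_i^2 mod 13 = [3, 10, 9, 12, 1].
  S_2 = Σ v_i α_i^2 r_i = 9·3·10 + 12·10·7 + 1·9·1 + 2·12·2 + 2·1·0 = 1167 ≡ 10.
  S = (10, 3, 10) ≠ 0, so r is not a codeword (an error is present).
Step 3: locate the error. For a single error e at position i, S_ℓ = v_i·e·α_i^ℓ, so α_err = S_1/S_0.
  S_0^{−1} = 10^{−1} = 4 (mod 13), so α_err = 3·4 = 12 ≡ 12 = α_5. Error position i = 5.
  Consistency check: S_2/S_1 = 10·9 = 90 ≡ 12 = α_err ✓ (single-error assumption holds).
Step 4: error magnitude e = S_0/v_5 = S_0·∏_{j≠5}(α_5 − α_j) = 10·7 = 70 ≡ 5 (mod 13).
Step 5: correct position 5: c_5 = r_5 − e = 0 − 5 ≡ 8 (mod 13). Hence c = [10, 7, 1, 2, 8].
  Check: interpolating c through the α_i gives m(x) = 3 + 8·x (degree < 2) with m(α_i) = c_i for every i, so c is indeed a codeword.


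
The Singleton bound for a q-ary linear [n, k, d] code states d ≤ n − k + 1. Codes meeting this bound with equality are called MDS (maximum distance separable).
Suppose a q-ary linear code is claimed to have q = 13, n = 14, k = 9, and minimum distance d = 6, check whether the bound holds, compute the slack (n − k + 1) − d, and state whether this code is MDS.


Singleton RHS = n − k + 1 = 6, slack = 0, bound satisfied, MDS.

Singleton bound: d ≤ n − k + 1.
Here n = 14, k = 9, so n − k + 1 = 6.
Given d = 6, check d ≤ 6: YES.
Slack = (n − k + 1) − d = 0.
The code is MDS (slack = 0).
Description: the claimed parameters are [14, 9, 6]_13; such a code would be MDS (meets Singleton bound).


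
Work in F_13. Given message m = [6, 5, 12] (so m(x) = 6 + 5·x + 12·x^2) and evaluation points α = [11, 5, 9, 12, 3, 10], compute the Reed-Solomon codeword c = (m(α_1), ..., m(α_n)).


c = [5, 6, 9, 0, 12, 8]

Message polynomial: m(x) = 6 + 5·x + 12·x^2 (mod 13).
For each evaluation point α_i, compute m(α_i) mod 13:
  α_1 = 11: Horner steps 12 → 7 → 5, so m(11) = 5.
  α_2 = 5: Horner steps 12 → 0 → 6, so m(5) = 6.
  α_3 = 9: Horner steps 12 → 9 → 9, so m(9) = 9.
  α_4 = 12: Horner steps 12 → 6 → 0, so m(12) = 0.
  α_5 = 3: Horner steps 12 → 2 → 12, so m(3) = 12.
  α_6 = 10: Horner steps 12 → 8 → 8, so m(10) = 8.
Codeword c = [5, 6, 9, 0, 12, 8] ∈ F_13^6.


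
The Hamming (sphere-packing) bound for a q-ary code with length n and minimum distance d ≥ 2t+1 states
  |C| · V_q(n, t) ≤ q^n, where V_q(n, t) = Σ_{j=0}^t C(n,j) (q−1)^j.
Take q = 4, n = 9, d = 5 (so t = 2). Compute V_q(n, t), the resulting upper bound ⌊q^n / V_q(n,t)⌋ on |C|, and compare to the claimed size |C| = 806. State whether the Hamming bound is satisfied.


V_q(n, t) = 352, q^n = 262144, Hamming bound = 744, |C| = 806 > bound (violated).

Step 1: Compute V_q(n, t) = Σ_{j=0}^2 C(n, j) (q−1)^j.
  j = 0: C(9,0)·(3)^0 = 1·1 = 1.
  j = 1: C(9,1)·(3)^1 = 9·3 = 27.
  j = 2: C(9,2)·(3)^2 = 36·9 = 324.
  V_q(n, t) = 1 + 27 + 324 = 352.
Step 2: q^n = 4^9 = 262144.
Step 3: Hamming bound ⌊q^n / V_q(n,t)⌋ = ⌊262144/352⌋ = 744.
Step 4: Compare |C| = 806 to 744: violated.
The claimed |C| lies above the Hamming bound, so no 4-ary code of length 9 with d ≥ 5 can have 806 codewords.


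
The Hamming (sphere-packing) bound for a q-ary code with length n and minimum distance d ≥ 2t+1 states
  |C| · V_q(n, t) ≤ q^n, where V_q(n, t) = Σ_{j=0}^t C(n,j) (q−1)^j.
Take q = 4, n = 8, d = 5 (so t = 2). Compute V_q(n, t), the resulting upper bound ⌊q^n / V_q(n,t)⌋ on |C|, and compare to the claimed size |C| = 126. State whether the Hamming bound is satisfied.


V_q(n, t) = 277, q^n = 65536, Hamming bound = 236, |C| = 126 ≤ bound (satisfied).

Step 1: Compute V_q(n, t) = Σ_{j=0}^2 C(n, j) (q−1)^j.
  j = 0: C(8,0)·(3)^0 = 1·1 = 1.
  j = 1: C(8,1)·(3)^1 = 8·3 = 24.
  j = 2: C(8,2)·(3)^2 = 28·9 = 252.
  V_q(n, t) = 1 + 24 + 252 = 277.
Step 2: q^n = 4^8 = 65536.
Step 3: Hamming bound ⌊q^n / V_q(n,t)⌋ = ⌊65536/277⌋ = 236.
Step 4: Compare |C| = 126 to 236: satisfied.
The claimed |C| lies below the Hamming bound.


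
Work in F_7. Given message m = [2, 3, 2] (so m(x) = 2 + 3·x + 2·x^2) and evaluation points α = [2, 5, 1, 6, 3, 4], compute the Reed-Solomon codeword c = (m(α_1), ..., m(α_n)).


c = [2, 4, 0, 1, 1, 4]

Message polynomial: m(x) = 2 + 3·x + 2·x^2 (mod 7).
For each evaluation point α_i, compute m(α_i) mod 7:
  α_1 = 2: Horner steps 2 → 0 → 2, so m(2) = 2.
  α_2 = 5: Horner steps 2 → 6 → 4, so m(5) = 4.
  α_3 = 1: Horner steps 2 → 5 → 0, so m(1) = 0.
  α_4 = 6: Horner steps 2 → 1 → 1, so m(6) = 1.
  α_5 = 3: Horner steps 2 → 2 → 1, so m(3) = 1.
  α_6 = 4: Horner steps 2 → 4 → 4, so m(4) = 4.
Codeword c = [2, 4, 0, 1, 1, 4] ∈ F_7^6.


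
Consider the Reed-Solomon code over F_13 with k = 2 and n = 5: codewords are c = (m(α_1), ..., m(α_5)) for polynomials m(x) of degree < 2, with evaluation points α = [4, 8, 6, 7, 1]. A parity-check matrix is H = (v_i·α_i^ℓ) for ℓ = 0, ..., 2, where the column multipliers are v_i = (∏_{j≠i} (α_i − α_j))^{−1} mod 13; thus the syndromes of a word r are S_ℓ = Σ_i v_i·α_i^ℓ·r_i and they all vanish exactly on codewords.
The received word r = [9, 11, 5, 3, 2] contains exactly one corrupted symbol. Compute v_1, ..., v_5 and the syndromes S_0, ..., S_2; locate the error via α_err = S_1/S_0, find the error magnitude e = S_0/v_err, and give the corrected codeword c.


S = (9, 7, 4), error at position 2, error magnitude e = 10, c = [9, 1, 5, 3, 2].

Step 1: column multipliers v_i = (∏_{j≠i}(α_i − α_j))^{−1} mod 13.
  i = 1 (α = 4): (4−8)(4−6)(4−7)(4−1) = (−4)·(−2)·(−3)·3 = −72 ≡ 6, so v_1 = 6^{−1} = 11 (mod 13).
  i = 2 (α = 8): (8−4)(8−6)(8−7)(8−1) = 4·2·1·7 = 56 ≡ 4, so v_2 = 4^{−1} = 10 (mod 13).
  i = 3 (α = 6): (6−4)(6−8)(6−7)(6−1) = 2·(−2)·(−1)·5 = 20 ≡ 7, so v_3 = 7^{−1} = 2 (mod 13).
  i = 4 (α = 7): (7−4)(7−8)(7−6)(7−1) = 3·(−1)·1·6 = −18 ≡ 8, so v_4 = 8^{−1} = 5 (mod 13).
  i = 5 (α = 1): (1−4)(1−8)(1−6)(1−7) = (−3)·(−7)·(−5)·(−6) = 630 ≡ 6, so v_5 = 6^{−1} = 11 (mod 13).
  v = [11, 10, 2, 5, 11].
Step 2: syndromes of r = [9, 11, 5, 3, 2] (all sums mod 13).
  S_0 = Σ v_i r_i = 11·9 + 10·11 + 2·5 + 5·3 + 11·2 = 256 ≡ 9.
  S_1 = Σ v_i α_i r_i = 11·4·9 + 10·8·11 + 2·6·5 + 5·7·3 + 11·1·2 = 1463 ≡ 7.
  α_i^2 mod 13 = [3, 12, 10, 10, 1].
  S_2 = Σ v_i α_i^2 r_i = 11·3·9 + 10·12·11 + 2·10·5 + 5·10·3 + 11·1·2 = 1889 ≡ 4.
  S = (9, 7, 4) ≠ 0, so r is not a codeword (an error is present).
Step 3: locate the error. For a single error e at position i, S_ℓ = v_i·e·α_i^ℓ, so α_err = S_1/S_0.
  S_0^{−1} = 9^{−1} = 3 (mod 13), so α_err = 7·3 = 21 ≡ 8 = α_2. Error position i = 2.
  Consistency check: S_2/S_1 = 4·2 = 8 ≡ 8 = α_err ✓ (single-error assumption holds).
Step 4: error magnitude e = S_0/v_2 = S_0·∏_{j≠2}(α_2 − α_j) = 9·4 = 36 ≡ 10 (mod 13).
Step 5: correct position 2: c_2 = r_2 − e = 11 − 10 ≡ 1 (mod 13). Hence c = [9, 1, 5, 3, 2].
  Check: interpolating c through the α_i gives m(x) = 4 + 11·x (degree < 2) with m(α_i) = c_i for every i, so c is indeed a codeword.


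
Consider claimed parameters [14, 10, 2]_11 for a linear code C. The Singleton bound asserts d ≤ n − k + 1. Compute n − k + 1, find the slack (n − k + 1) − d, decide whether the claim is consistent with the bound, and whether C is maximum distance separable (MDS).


Singleton RHS = n − k + 1 = 5, slack = 3, bound satisfied, not MDS.

Singleton bound: d ≤ n − k + 1.
Here n = 14, k = 10, so n − k + 1 = 5.
Given d = 2, check d ≤ 5: YES.
Slack = (n − k + 1) − d = 3.
The code is NOT MDS (slack = 3 > 0).
Description: the claimed parameters are [14, 10, 2]_11; such a code would be non-MDS.


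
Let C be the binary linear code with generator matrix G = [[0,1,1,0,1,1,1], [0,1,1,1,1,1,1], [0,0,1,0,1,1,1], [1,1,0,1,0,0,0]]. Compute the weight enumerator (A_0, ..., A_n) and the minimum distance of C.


Weight distribution: A_0 = 1, A_1 = 3, A_2 = 3, A_3 = 1, A_4 = 1, A_5 = 3, A_6 = 3, A_7 = 1. Minimum distance d = 1.

Enumerate all 2^4 = 16 messages m ∈ F_2^4.
For each, compute codeword c = mG in F_2^7, then tally its weight.
  m = 0000 → c = 0000000, weight = 0.
  m = 1000 → c = 0110111, weight = 5.
  m = 0100 → c = 0111111, weight = 6.
  m = 1100 → c = 0001000, weight = 1.
  m = 0010 → c = 0010111, weight = 4.
  m = 1010 → c = 0100000, weight = 1.
  m = 0110 → c = 0101000, weight = 2.
  m = 1110 → c = 0011111, weight = 5.
  m = 0001 → c = 1101000, weight = 3.
  m = 1001 → c = 1011111, weight = 6.
  m = 0101 → c = 1010111, weight = 5.
  m = 1101 → c = 1100000, weight = 2.
  m = 0011 → c = 1111111, weight = 7.
  m = 1011 → c = 1001000, weight = 2.
  m = 0111 → c = 1000000, weight = 1.
  m = 1111 → c = 1110111, weight = 6.
Tally weights:
  weight 0: 1 codewords.
  weight 1: 3 codewords.
  weight 2: 3 codewords.
  weight 3: 1 codewords.
  weight 4: 1 codewords.
  weight 5: 3 codewords.
  weight 6: 3 codewords.
  weight 7: 1 codewords.
Minimum distance d = smallest w > 0 with A_w > 0 = 1.
Sanity: Σ A_w = 16 = 2^4 = 16 ✓.


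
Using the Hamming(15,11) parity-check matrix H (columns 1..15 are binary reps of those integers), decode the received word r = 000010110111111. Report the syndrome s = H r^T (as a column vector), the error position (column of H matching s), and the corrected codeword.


s = (1, 0, 1, 1)^T, error position = 11, corrected codeword c = 000010110101111

Compute s = H r^T mod 2 one row at a time:
  s_1 = 1 + 0 + 1 + 1 + 1 + 1 + 1 + 1 = 7 ≡ 1 (mod 2).
  s_2 = 0 + 1 + 0 + 1 + 1 + 1 + 1 + 1 = 6 ≡ 0 (mod 2).
  s_3 = 0 + 0 + 0 + 1 + 1 + 1 + 1 + 1 = 5 ≡ 1 (mod 2).
  s_4 = 0 + 0 + 1 + 1 + 0 + 1 + 1 + 1 = 5 ≡ 1 (mod 2).
s = (1, 0, 1, 1)^T — this equals column 11 of H (binary 1011), so error is at position 11.
Correct: flip bit 11 of r = 000010110111111 to get c = 000010110101111.


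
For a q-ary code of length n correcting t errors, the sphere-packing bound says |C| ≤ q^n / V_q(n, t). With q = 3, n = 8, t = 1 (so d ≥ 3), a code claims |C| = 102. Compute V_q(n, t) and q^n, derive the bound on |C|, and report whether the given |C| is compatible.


V_q(n, t) = 17, q^n = 6561, Hamming bound = 385, |C| = 102 ≤ bound (satisfied).

Step 1: Compute V_q(n, t) = Σ_{j=0}^1 C(n, j) (q−1)^j.
  j = 0: C(8,0)·(2)^0 = 1·1 = 1.
  j = 1: C(8,1)·(2)^1 = 8·2 = 16.
  V_q(n, t) = 1 + 16 = 17.
Step 2: q^n = 3^8 = 6561.
Step 3: Hamming bound ⌊q^n / V_q(n,t)⌋ = ⌊6561/17⌋ = 385.
Step 4: Compare |C| = 102 to 385: satisfied.
The claimed |C| lies below the Hamming bound.


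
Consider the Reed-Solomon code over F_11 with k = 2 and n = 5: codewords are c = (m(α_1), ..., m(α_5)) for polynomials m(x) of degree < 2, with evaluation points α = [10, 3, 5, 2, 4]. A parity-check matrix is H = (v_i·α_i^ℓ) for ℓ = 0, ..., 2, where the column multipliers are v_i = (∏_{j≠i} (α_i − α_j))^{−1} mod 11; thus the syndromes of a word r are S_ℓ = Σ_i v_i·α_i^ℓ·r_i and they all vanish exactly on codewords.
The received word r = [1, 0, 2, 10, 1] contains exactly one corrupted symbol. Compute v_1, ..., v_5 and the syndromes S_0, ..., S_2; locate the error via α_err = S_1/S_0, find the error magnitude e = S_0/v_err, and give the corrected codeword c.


S = (2, 9, 2), error at position 1, error magnitude e = 5, c = [7, 0, 2, 10, 1].

Step 1: column multipliers v_i = (∏_{j≠i}(α_i − α_j))^{−1} mod 11.
  i = 1 (α = 10): (10−3)(10−5)(10−2)(10−4) = 7·5·8·6 = 1680 ≡ 8, so v_1 = 8^{−1} = 7 (mod 11).
  i = 2 (α = 3): (3−10)(3−5)(3−2)(3−4) = (−7)·(−2)·1·(−1) = −14 ≡ 8, so v_2 = 8^{−1} = 7 (mod 11).
  i = 3 (α = 5): (5−10)(5−3)(5−2)(5−4) = (−5)·2·3·1 = −30 ≡ 3, so v_3 = 3^{−1} = 4 (mod 11).
  i = 4 (α = 2): (2−10)(2−3)(2−5)(2−4) = (−8)·(−1)·(−3)·(−2) = 48 ≡ 4, so v_4 = 4^{−1} = 3 (mod 11).
  i = 5 (α = 4): (4−10)(4−3)(4−5)(4−2) = (−6)·1·(−1)·2 = 12 ≡ 1, so v_5 = 1^{−1} = 1 (mod 11).
  v = [7, 7, 4, 3, 1].
Step 2: syndromes of r = [1, 0, 2, 10, 1] (all sums mod 11).
  S_0 = Σ v_i r_i = 7·1 + 7·0 + 4·2 + 3·10 + 1·1 = 46 ≡ 2.
  S_1 = Σ v_i α_i r_i = 7·10·1 + 7·3·0 + 4·5·2 + 3·2·10 + 1·4·1 = 174 ≡ 9.
  α_i^2 mod 11 = [1, 9, 3, 4, 5].
  S_2 = Σ v_i α_i^2 r_i = 7·1·1 + 7·9·0 + 4·3·2 + 3·4·10 + 1·5·1 = 156 ≡ 2.
  S = (2, 9, 2) ≠ 0, so r is not a codeword (an error is present).
Step 3: locate the error. For a single error e at position i, S_ℓ = v_i·e·α_i^ℓ, so α_err = S_1/S_0.
  S_0^{−1} = 2^{−1} = 6 (mod 11), so α_err = 9·6 = 54 ≡ 10 = α_1. Error position i = 1.
  Consistency check: S_2/S_1 = 2·5 = 10 ≡ 10 = α_err ✓ (single-error assumption holds).
Step 4: error magnitude e = S_0/v_1 = S_0·∏_{j≠1}(α_1 − α_j) = 2·8 = 16 ≡ 5 (mod 11).
Step 5: correct position 1: c_1 = r_1 − e = 1 − 5 ≡ 7 (mod 11). Hence c = [7, 0, 2, 10, 1].
  Check: interpolating c through the α_i gives m(x) = 8 + 1·x (degree < 2) with m(α_i) = c_i for every i, so c is indeed a codeword.


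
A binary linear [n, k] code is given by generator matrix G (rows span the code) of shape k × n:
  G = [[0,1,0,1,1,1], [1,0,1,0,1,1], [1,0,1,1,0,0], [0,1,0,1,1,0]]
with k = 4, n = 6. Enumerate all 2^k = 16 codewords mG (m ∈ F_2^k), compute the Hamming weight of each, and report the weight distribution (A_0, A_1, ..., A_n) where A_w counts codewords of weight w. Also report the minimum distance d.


Weight distribution: A_0 = 1, A_1 = 2, A_2 = 2, A_3 = 4, A_4 = 5, A_5 = 2. Minimum distance d = 1.

Enumerate all 2^4 = 16 messages m ∈ F_2^4.
For each, compute codeword c = mG in F_2^6, then tally its weight.
  m = 0000 → c = 000000, weight = 0.
  m = 1000 → c = 010111, weight = 4.
  m = 0100 → c = 101011, weight = 4.
  m = 1100 → c = 111100, weight = 4.
  m = 0010 → c = 101100, weight = 3.
  m = 1010 → c = 111011, weight = 5.
  m = 0110 → c = 000111, weight = 3.
  m = 1110 → c = 010000, weight = 1.
  m = 0001 → c = 010110, weight = 3.
  m = 1001 → c = 000001, weight = 1.
  m = 0101 → c = 111101, weight = 5.
  m = 1101 → c = 101010, weight = 3.
  m = 0011 → c = 111010, weight = 4.
  m = 1011 → c = 101101, weight = 4.
  m = 0111 → c = 010001, weight = 2.
  m = 1111 → c = 000110, weight = 2.
Tally weights:
  weight 0: 1 codewords.
  weight 1: 2 codewords.
  weight 2: 2 codewords.
  weight 3: 4 codewords.
  weight 4: 5 codewords.
  weight 5: 2 codewords.
Minimum distance d = smallest w > 0 with A_w > 0 = 1.
Sanity: Σ A_w = 16 = 2^4 = 16 ✓.


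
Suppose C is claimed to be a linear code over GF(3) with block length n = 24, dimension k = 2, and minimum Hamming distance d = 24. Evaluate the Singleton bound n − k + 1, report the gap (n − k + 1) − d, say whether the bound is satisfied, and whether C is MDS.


Singleton RHS = n − k + 1 = 23, slack = -1, bound violated (no such code; not MDS).

Singleton bound: d ≤ n − k + 1.
Here n = 24, k = 2, so n − k + 1 = 23.
Given d = 24, check d ≤ 23: NO.
Slack = (n − k + 1) − d = -1.
The slack is negative: d = 24 exceeds n − k + 1 = 23 by 1, so the Singleton bound is violated and no linear [24, 2, 24]_3 code can exist. In particular it is not MDS (MDS requires d = n − k + 1 exactly).
Description: the claimed parameters are [24, 2, 24]_3; such a code would be impossible (violates the Singleton bound).


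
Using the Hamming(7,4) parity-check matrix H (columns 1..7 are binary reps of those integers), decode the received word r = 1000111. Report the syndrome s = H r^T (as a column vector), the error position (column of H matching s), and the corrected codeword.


s = (1, 0, 1)^T, error position = 5, corrected codeword c = 1000011

Compute s = H r^T mod 2 one row at a time:
  s_1 = 0 + 1 + 1 + 1 = 3 ≡ 1 (mod 2).
  s_2 = 0 + 0 + 1 + 1 = 2 ≡ 0 (mod 2).
  s_3 = 1 + 0 + 1 + 1 = 3 ≡ 1 (mod 2).
s = (1, 0, 1)^T — this equals column 5 of H (binary 101), so error is at position 5.
Correct: flip bit 5 of r = 1000111 to get c = 1000011.
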